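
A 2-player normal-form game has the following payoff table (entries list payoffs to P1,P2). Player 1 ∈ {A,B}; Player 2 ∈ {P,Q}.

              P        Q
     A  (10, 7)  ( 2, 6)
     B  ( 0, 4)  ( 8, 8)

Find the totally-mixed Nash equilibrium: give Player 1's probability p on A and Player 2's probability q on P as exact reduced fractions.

P1 indiff ⇒ q·10+(1-q)·2 = q·0+(1-q)·8 ⇒ q(10) = (1-q)(6) ⇒ q = 3/8
P2 indiff ⇒ p·7+(1-p)·4 = p·6+(1-p)·8 ⇒ p(1) = (1-p)(4) ⇒ p = 4/5

P1 mixes 4/5 on A; P2 mixes 3/8 on P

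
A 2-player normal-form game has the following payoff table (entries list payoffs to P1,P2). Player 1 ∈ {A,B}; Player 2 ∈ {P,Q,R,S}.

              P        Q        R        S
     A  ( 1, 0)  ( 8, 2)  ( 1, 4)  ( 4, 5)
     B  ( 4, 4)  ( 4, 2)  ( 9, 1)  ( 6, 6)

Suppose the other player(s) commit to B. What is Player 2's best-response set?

u_2(P vs B) = 4
u_2(Q vs B) = 2
u_2(R vs B) = 1
u_2(S vs B) = 6
max payoff 6 at {S}

argmax u_2 = {S}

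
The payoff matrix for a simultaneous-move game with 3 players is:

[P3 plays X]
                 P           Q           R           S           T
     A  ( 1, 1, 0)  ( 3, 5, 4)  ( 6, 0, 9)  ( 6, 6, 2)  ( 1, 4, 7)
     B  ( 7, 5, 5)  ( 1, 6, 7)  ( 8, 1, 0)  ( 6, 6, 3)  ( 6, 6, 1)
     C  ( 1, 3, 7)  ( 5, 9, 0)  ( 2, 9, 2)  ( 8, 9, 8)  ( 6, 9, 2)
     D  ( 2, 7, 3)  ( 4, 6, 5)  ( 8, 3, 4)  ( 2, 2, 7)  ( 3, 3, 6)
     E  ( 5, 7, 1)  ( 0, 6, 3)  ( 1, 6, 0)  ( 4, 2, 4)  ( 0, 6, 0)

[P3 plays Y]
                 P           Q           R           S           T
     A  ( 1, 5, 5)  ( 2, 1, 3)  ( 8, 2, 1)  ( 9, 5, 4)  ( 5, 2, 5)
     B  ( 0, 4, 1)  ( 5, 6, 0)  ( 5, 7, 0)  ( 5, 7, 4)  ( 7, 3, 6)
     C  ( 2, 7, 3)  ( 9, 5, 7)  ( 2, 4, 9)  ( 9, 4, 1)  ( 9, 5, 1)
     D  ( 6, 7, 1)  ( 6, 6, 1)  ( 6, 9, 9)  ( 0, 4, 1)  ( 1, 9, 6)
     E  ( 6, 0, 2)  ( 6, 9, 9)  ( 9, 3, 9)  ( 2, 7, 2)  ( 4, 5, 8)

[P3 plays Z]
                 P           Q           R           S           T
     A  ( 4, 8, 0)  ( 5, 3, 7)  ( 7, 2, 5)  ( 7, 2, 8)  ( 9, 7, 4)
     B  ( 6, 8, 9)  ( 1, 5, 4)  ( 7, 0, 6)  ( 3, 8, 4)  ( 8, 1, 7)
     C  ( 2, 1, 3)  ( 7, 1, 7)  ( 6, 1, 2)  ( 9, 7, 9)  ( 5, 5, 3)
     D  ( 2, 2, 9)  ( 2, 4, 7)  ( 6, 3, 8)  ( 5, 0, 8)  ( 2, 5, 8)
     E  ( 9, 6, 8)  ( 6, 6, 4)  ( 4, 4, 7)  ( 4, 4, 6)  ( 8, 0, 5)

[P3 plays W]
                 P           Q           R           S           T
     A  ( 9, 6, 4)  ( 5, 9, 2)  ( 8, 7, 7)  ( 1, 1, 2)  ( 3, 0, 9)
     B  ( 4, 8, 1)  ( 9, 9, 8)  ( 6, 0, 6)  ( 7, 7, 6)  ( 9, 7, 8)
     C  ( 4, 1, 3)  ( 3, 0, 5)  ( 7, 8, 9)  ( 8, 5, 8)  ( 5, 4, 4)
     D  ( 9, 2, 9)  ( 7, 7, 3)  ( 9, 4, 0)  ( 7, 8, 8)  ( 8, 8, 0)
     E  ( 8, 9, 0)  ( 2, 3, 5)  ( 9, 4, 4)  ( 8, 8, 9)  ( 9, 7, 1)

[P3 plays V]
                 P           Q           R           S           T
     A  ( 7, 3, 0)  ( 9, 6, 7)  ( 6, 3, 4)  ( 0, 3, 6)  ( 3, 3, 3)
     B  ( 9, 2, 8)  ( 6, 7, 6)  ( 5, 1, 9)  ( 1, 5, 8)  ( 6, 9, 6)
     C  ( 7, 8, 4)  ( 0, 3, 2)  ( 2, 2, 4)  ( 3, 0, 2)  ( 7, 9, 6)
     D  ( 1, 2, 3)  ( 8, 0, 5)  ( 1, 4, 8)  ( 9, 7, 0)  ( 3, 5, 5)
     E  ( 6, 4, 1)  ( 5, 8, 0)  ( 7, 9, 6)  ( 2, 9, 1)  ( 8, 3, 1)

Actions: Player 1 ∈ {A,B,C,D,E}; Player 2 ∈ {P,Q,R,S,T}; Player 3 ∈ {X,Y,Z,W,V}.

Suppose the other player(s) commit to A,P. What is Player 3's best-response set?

BR_3 = {Y}

u_3(X vs A,P) = 0
u_3(Y vs A,P) = 5
u_3(Z vs A,P) = 0
u_3(W vs A,P) = 4
u_3(V vs A,P) = 0
max payoff 5 at {Y}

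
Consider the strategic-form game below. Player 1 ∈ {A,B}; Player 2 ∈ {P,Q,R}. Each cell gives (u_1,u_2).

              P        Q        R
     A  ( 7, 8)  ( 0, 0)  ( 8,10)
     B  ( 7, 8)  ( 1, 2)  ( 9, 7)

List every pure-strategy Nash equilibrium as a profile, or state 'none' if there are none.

(A,P): not NE [P2→R gives 10>8]
(A,Q): not NE [P1→B gives 1>0; P2→R gives 10>0]
(A,R): not NE [P1→B gives 9>8]
(B,P): NE
(B,Q): not NE [P2→P gives 8>2]
(B,R): not NE [P2→P gives 8>7]

Nash profiles: (B,P)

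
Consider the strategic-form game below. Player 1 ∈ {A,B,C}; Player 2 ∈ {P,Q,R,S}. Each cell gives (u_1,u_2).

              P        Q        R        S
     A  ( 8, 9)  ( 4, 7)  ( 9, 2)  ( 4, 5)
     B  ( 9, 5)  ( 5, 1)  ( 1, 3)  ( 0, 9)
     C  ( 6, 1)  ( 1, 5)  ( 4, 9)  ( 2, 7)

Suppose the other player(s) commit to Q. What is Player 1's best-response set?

BR_1 = {B}

u_1(A vs Q) = 4
u_1(B vs Q) = 5
u_1(C vs Q) = 1
max payoff 5 at {B}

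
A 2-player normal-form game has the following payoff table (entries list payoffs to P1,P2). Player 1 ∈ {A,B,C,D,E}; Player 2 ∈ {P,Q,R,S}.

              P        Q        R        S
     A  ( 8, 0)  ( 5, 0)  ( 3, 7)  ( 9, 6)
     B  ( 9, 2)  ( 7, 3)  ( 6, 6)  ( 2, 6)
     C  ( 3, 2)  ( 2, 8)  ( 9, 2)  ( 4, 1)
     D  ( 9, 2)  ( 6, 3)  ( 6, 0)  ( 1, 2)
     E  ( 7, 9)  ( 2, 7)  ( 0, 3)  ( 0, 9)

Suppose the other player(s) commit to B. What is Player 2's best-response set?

BR_2 = {R,S}

u_2(P vs B) = 2
u_2(Q vs B) = 3
u_2(R vs B) = 6
u_2(S vs B) = 6
max payoff 6 at {R,S}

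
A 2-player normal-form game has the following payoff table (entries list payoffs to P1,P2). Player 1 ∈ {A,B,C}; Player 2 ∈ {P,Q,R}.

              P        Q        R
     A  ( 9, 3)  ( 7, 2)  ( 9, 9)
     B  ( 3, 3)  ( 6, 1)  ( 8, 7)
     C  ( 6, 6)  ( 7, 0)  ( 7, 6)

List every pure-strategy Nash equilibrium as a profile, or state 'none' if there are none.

(A,P): not NE [P2→R gives 9>3]
(A,Q): not NE [P2→R gives 9>2]
(A,R): NE
(B,P): not NE [P1→A gives 9>3; P2→R gives 7>3]
(B,Q): not NE [P1→C gives 7>6; P2→R gives 7>1]
(B,R): not NE [P1→A gives 9>8]
(C,P): not NE [P1→A gives 9>6]
(C,Q): not NE [P2→R gives 6>0]
(C,R): not NE [P1→A gives 9>7]

Nash profiles: (A,R)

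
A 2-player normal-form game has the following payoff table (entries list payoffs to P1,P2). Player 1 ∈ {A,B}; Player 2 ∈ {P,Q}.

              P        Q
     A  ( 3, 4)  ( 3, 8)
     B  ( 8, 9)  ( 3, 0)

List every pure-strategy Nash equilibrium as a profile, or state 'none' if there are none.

(A,P): not NE [P1→B gives 8>3; P2→Q gives 8>4]
(A,Q): NE
(B,P): NE
(B,Q): not NE [P2→P gives 9>0]

NE set: (A,Q), (B,P)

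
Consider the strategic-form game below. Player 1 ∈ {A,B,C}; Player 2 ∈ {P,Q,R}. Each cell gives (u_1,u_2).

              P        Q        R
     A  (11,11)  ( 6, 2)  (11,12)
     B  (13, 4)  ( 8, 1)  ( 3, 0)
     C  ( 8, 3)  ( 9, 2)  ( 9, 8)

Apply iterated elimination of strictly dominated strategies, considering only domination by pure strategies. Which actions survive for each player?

P2 drop Q (P beats it: A:11>2 B:4>1 C:3>2)
P1 drop C (A beats it: P:11>8 R:11>9)
P1→{A,B} P2→{P,R}

Remaining: P1:{A,B} P2:{P,R}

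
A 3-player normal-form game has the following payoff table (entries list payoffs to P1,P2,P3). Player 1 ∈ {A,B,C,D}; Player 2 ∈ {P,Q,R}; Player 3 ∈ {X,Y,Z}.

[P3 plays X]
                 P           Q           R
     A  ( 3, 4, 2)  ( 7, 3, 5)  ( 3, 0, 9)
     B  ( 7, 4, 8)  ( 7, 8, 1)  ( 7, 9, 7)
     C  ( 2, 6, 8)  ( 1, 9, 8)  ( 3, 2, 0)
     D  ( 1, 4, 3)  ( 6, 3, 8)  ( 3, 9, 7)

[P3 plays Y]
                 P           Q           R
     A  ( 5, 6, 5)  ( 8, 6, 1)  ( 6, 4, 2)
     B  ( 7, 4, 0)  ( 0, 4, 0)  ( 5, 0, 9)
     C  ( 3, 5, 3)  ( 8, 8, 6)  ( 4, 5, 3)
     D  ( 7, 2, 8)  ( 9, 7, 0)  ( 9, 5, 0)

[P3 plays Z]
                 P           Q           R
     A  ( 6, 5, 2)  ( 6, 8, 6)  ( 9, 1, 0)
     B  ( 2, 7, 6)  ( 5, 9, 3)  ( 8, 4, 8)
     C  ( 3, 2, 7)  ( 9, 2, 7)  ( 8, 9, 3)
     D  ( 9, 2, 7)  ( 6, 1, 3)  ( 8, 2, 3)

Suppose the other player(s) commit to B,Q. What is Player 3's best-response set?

u_3(X vs B,Q) = 1
u_3(Y vs B,Q) = 0
u_3(Z vs B,Q) = 3
max payoff 3 at {Z}

argmax u_3 = {Z}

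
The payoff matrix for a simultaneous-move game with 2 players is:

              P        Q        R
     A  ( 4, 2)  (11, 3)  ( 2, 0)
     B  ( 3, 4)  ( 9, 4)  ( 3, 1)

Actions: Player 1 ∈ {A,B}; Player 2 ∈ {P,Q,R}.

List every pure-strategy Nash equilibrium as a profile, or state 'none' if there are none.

Nash profiles: (A,Q)

(A,P): not NE [P2→Q gives 3>2]
(A,Q): NE
(A,R): not NE [P1→B gives 3>2; P2→Q gives 3>0]
(B,P): not NE [P1→A gives 4>3]
(B,Q): not NE [P1→A gives 11>9]
(B,R): not NE [P2→Q gives 4>1]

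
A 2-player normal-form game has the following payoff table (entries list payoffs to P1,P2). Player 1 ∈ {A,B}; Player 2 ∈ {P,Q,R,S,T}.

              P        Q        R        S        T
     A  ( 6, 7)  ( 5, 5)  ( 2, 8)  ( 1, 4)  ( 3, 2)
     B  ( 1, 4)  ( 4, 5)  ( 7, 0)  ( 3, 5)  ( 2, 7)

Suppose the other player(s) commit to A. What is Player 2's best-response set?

argmax u_2 = {R}

u_2(P vs A) = 7
u_2(Q vs A) = 5
u_2(R vs A) = 8
u_2(S vs A) = 4
u_2(T vs A) = 2
max payoff 8 at {R}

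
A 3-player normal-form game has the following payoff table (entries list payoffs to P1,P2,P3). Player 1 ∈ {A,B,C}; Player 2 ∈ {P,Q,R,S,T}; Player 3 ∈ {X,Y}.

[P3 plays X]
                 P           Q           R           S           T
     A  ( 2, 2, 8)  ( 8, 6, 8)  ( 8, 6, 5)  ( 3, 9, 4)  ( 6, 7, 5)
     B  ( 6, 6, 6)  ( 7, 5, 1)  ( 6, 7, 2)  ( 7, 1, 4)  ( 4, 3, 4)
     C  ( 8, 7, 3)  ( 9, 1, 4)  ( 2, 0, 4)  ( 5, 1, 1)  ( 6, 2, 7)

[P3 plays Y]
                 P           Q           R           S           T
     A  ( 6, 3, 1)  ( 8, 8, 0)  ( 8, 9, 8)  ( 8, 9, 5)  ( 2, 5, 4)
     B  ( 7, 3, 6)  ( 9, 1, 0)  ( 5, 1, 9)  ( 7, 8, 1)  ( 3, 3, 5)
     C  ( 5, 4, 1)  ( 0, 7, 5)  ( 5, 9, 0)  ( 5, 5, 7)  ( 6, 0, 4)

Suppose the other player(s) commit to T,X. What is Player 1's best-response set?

u_1(A vs T,X) = 6
u_1(B vs T,X) = 4
u_1(C vs T,X) = 6
max payoff 6 at {A,C}

P1 best: {A,C}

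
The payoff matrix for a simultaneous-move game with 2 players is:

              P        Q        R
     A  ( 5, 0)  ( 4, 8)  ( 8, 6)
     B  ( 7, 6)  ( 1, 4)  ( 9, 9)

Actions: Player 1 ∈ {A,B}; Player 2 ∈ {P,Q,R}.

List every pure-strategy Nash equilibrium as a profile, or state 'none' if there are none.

(A,P): not NE [P1→B gives 7>5; P2→Q gives 8>0]
(A,Q): NE
(A,R): not NE [P1→B gives 9>8; P2→Q gives 8>6]
(B,P): not NE [P2→R gives 9>6]
(B,Q): not NE [P1→A gives 4>1; P2→R gives 9>4]
(B,R): NE

PSNE = {(A,Q), (B,R)}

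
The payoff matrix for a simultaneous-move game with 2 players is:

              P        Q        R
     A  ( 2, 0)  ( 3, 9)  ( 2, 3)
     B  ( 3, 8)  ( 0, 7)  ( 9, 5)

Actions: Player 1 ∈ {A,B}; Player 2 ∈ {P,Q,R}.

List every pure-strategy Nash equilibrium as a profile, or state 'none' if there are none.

(A,P): not NE [P1→B gives 3>2; P2→Q gives 9>0]
(A,Q): NE
(A,R): not NE [P1→B gives 9>2; P2→Q gives 9>3]
(B,P): NE
(B,Q): not NE [P1→A gives 3>0; P2→P gives 8>7]
(B,R): not NE [P2→P gives 8>5]

Nash profiles: (A,Q), (B,P)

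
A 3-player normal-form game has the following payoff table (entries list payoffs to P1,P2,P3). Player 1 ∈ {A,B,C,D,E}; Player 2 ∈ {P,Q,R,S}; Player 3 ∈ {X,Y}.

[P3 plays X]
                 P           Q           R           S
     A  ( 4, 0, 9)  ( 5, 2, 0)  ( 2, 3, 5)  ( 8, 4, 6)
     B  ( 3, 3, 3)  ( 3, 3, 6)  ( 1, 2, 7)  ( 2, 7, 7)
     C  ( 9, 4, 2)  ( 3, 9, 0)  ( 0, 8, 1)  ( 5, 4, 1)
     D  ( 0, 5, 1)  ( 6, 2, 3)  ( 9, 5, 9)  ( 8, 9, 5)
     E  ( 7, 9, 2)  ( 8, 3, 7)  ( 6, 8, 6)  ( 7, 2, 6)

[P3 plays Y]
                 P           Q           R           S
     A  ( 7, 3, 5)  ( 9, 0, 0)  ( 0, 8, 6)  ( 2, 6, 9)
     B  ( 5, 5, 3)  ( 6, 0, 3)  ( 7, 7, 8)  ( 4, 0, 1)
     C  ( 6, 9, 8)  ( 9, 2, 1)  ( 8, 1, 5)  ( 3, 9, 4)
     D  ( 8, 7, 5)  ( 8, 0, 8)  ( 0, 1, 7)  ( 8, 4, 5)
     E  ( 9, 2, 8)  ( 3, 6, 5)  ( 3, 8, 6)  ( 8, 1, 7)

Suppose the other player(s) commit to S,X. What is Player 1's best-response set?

argmax u_1 = {A,D}

u_1(A vs S,X) = 8
u_1(B vs S,X) = 2
u_1(C vs S,X) = 5
u_1(D vs S,X) = 8
u_1(E vs S,X) = 7
max payoff 8 at {A,D}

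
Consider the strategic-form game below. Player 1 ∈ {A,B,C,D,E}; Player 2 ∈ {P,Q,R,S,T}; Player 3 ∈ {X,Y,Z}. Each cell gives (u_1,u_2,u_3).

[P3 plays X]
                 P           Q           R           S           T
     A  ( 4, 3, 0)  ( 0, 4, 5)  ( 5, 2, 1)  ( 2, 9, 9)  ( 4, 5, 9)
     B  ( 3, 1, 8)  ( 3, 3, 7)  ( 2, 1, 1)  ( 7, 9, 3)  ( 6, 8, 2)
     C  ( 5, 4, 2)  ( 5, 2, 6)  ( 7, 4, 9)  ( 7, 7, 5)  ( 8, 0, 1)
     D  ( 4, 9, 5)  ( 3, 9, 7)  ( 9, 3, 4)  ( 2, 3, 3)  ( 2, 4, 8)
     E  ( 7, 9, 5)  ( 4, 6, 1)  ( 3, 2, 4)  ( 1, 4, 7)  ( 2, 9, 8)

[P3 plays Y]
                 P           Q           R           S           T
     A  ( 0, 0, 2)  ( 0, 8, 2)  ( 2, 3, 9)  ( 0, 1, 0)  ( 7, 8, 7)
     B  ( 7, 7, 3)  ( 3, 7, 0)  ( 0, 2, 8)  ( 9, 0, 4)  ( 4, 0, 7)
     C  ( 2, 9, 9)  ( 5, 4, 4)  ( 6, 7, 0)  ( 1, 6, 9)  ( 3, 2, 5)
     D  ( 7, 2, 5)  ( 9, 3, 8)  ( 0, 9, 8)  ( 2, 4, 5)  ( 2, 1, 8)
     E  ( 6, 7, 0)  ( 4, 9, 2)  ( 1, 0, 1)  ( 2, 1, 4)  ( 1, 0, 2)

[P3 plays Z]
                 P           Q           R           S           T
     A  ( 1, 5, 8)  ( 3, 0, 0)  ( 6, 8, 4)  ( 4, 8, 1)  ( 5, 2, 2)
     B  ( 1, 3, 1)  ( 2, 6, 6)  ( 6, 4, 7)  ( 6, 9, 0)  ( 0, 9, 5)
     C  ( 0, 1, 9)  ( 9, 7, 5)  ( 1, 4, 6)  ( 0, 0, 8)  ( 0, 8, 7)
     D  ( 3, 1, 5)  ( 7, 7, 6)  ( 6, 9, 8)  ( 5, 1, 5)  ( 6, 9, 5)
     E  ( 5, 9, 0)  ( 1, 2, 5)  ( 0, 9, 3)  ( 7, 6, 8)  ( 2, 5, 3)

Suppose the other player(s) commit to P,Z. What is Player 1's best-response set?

u_1(A vs P,Z) = 1
u_1(B vs P,Z) = 1
u_1(C vs P,Z) = 0
u_1(D vs P,Z) = 3
u_1(E vs P,Z) = 5
max payoff 5 at {E}

BR_1 = {E}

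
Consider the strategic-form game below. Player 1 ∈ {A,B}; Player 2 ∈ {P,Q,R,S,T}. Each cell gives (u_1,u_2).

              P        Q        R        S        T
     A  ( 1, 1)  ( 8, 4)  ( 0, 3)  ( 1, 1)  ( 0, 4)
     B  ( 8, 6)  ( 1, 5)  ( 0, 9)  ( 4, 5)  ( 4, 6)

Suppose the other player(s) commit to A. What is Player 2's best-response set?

BR_2 = {Q,T}

u_2(P vs A) = 1
u_2(Q vs A) = 4
u_2(R vs A) = 3
u_2(S vs A) = 1
u_2(T vs A) = 4
max payoff 4 at {Q,T}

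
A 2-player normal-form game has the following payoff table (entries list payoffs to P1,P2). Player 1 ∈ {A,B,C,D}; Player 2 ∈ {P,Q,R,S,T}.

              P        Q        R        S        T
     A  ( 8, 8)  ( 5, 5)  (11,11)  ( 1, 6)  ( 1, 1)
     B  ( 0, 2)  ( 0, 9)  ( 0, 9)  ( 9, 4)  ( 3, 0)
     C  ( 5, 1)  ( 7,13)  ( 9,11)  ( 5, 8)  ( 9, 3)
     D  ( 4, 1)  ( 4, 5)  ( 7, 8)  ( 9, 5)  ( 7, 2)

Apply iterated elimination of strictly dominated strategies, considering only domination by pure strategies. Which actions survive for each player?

P2 drop P (R beats it: A:11>8 B:9>2 C:11>1 D:8>1)
P2 drop S (R beats it: A:11>6 B:9>4 C:11>8 D:8>5)
P1 drop B (C beats it: Q:7>0 R:9>0 T:9>3)
P1 drop D (C beats it: Q:7>4 R:9>7 T:9>7)
P2 drop T (Q beats it: A:5>1 C:13>3)
P1→{A,C} P2→{Q,R}

Remaining: P1:{A,C} P2:{Q,R}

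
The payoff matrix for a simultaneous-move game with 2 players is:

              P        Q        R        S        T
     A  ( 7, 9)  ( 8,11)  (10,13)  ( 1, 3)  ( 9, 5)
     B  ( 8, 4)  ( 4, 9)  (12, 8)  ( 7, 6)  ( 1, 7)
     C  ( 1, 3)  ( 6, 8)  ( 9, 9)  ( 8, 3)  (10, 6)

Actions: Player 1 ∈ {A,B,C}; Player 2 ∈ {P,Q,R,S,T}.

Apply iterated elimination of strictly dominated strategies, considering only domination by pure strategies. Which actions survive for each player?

Remaining: P1:{A,B} P2:{Q,R}

P2 drop P (Q beats it: A:11>9 B:9>4 C:8>3)
P2 drop S (Q beats it: A:11>3 B:9>6 C:8>3)
P2 drop T (Q beats it: A:11>5 B:9>7 C:8>6)
P1 drop C (A beats it: Q:8>6 R:10>9)
P1→{A,B} P2→{Q,R}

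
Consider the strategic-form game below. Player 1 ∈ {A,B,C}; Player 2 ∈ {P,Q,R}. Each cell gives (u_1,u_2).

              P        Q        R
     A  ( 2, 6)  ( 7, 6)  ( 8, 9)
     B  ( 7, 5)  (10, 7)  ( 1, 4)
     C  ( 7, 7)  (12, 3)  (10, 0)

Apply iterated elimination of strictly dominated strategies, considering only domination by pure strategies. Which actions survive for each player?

Survivors P1:{B,C} P2:{P,Q}

P1 drop A (C beats it: P:7>2 Q:12>7 R:10>8)
P2 drop R (P beats it: B:5>4 C:7>0)
P1→{B,C} P2→{P,Q}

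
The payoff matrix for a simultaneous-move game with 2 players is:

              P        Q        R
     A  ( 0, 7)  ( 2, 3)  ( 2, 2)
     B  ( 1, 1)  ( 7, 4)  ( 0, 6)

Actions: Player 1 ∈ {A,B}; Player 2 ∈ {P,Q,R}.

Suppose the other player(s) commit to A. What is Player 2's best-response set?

argmax u_2 = {P}

u_2(P vs A) = 7
u_2(Q vs A) = 3
u_2(R vs A) = 2
max payoff 7 at {P}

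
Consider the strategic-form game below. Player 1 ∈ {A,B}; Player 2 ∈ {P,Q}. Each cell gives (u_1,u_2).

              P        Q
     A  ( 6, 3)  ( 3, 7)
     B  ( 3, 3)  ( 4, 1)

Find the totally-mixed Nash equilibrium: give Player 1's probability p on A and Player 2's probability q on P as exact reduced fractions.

(p,q) = (1/3, 1/4)

P1 indiff ⇒ q·6+(1-q)·3 = q·3+(1-q)·4 ⇒ q(3) = (1-q)(1) ⇒ q = 1/4
P2 indiff ⇒ p·3+(1-p)·3 = p·7+(1-p)·1 ⇒ p(-4) = (1-p)(-2) ⇒ p = 1/3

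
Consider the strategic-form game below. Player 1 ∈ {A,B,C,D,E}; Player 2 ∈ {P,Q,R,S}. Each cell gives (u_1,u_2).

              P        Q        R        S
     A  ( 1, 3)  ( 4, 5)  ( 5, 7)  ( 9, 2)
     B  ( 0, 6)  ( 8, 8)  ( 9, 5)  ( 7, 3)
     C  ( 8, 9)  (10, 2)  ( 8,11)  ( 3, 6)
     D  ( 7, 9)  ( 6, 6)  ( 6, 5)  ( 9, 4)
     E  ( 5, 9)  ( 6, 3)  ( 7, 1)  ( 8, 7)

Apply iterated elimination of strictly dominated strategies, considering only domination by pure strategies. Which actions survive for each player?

Survivors P1:{B,C} P2:{P,Q,R}

P2 drop S (P beats it: A:3>2 B:6>3 C:9>6 D:9>4 E:9>7)
P1 drop A (C beats it: P:8>1 Q:10>4 R:8>5)
P1 drop D (C beats it: P:8>7 Q:10>6 R:8>6)
P1 drop E (C beats it: P:8>5 Q:10>6 R:8>7)
P1→{B,C} P2→{P,Q,R}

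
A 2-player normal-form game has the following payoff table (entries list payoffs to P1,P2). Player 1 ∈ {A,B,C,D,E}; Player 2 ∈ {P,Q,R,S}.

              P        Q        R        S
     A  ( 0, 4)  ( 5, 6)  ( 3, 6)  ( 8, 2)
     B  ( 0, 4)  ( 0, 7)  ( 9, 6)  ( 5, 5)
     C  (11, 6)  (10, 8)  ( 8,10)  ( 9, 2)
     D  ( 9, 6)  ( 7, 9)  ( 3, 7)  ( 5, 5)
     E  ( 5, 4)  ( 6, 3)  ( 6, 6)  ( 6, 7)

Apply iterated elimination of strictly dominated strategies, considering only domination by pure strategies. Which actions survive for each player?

IESDS → P1:{B,C} P2:{Q,R}

P1 drop A (C beats it: P:11>0 Q:10>5 R:8>3 S:9>8)
P1 drop D (C beats it: P:11>9 Q:10>7 R:8>3 S:9>5)
P1 drop E (C beats it: P:11>5 Q:10>6 R:8>6 S:9>6)
P2 drop P (Q beats it: B:7>4 C:8>6)
P2 drop S (Q beats it: B:7>5 C:8>2)
P1→{B,C} P2→{Q,R}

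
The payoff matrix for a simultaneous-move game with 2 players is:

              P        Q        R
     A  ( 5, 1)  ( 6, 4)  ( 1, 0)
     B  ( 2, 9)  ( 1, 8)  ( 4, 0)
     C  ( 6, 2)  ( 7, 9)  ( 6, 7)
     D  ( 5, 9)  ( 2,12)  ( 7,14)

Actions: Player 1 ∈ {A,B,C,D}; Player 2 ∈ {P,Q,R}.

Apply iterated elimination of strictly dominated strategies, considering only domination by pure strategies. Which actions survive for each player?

P1 drop A (C beats it: P:6>5 Q:7>6 R:6>1)
P1 drop B (C beats it: P:6>2 Q:7>1 R:6>4)
P2 drop P (Q beats it: C:9>2 D:12>9)
P1→{C,D} P2→{Q,R}

Survivors P1:{C,D} P2:{Q,R}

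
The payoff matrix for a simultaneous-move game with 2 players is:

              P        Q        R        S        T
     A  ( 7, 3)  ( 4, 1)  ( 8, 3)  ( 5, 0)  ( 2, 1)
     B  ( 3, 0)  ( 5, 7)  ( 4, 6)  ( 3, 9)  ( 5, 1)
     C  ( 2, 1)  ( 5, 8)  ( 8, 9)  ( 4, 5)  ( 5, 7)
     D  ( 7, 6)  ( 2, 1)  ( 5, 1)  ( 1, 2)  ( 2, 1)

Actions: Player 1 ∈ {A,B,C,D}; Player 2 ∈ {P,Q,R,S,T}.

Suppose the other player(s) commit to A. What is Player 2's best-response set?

P2 best: {P,R}

u_2(P vs A) = 3
u_2(Q vs A) = 1
u_2(R vs A) = 3
u_2(S vs A) = 0
u_2(T vs A) = 1
max payoff 3 at {P,R}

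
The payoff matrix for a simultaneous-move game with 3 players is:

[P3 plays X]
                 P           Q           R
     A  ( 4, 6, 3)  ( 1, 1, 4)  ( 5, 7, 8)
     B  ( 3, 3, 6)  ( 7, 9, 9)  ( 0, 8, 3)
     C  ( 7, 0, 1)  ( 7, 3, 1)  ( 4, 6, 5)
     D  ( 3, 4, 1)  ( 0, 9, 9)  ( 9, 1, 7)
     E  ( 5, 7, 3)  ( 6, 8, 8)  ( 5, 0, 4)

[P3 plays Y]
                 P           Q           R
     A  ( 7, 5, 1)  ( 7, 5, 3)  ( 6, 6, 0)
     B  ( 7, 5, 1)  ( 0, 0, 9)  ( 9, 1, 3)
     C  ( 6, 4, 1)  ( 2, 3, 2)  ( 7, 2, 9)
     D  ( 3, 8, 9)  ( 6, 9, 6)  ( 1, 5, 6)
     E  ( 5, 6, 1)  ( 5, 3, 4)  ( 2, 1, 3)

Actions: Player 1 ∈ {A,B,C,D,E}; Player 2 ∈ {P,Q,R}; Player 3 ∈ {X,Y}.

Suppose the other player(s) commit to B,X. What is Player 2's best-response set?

u_2(P vs B,X) = 3
u_2(Q vs B,X) = 9
u_2(R vs B,X) = 8
max payoff 9 at {Q}

argmax u_2 = {Q}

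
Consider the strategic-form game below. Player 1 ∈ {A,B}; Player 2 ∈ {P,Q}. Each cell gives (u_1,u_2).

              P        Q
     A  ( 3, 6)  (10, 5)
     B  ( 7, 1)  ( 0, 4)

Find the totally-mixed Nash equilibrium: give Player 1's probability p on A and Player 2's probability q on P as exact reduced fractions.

P1 indiff ⇒ q·3+(1-q)·10 = q·7+(1-q)·0 ⇒ q(-4) = (1-q)(-10) ⇒ q = 5/7
P2 indiff ⇒ p·6+(1-p)·1 = p·5+(1-p)·4 ⇒ p(1) = (1-p)(3) ⇒ p = 3/4

p=3/4, q=5/7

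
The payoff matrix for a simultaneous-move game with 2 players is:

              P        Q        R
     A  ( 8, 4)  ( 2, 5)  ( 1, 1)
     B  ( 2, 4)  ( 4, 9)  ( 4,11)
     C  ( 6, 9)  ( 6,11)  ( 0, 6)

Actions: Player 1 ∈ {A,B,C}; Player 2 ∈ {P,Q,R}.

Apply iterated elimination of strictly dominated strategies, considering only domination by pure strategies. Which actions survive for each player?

IESDS → P1:{B,C} P2:{Q,R}

P2 drop P (Q beats it: A:5>4 B:9>4 C:11>9)
P1 drop A (B beats it: Q:4>2 R:4>1)
P1→{B,C} P2→{Q,R}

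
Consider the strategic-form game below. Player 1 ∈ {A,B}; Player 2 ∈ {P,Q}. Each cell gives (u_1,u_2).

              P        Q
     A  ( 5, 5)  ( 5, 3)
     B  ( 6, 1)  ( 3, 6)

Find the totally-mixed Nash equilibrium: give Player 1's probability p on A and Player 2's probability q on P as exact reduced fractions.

P1 indiff ⇒ q·5+(1-q)·5 = q·6+(1-q)·3 ⇒ q(-1) = (1-q)(-2) ⇒ q = 2/3
P2 indiff ⇒ p·5+(1-p)·1 = p·3+(1-p)·6 ⇒ p(2) = (1-p)(5) ⇒ p = 5/7

p=5/7, q=2/3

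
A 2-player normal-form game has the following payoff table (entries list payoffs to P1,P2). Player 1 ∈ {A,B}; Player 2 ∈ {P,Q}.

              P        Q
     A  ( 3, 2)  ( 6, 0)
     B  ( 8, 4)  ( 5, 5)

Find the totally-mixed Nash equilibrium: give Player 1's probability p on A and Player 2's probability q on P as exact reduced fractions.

P1 indiff ⇒ q·3+(1-q)·6 = q·8+(1-q)·5 ⇒ q(-5) = (1-q)(-1) ⇒ q = 1/6
P2 indiff ⇒ p·2+(1-p)·4 = p·0+(1-p)·5 ⇒ p(2) = (1-p)(1) ⇒ p = 1/3

(p,q) = (1/3, 1/6)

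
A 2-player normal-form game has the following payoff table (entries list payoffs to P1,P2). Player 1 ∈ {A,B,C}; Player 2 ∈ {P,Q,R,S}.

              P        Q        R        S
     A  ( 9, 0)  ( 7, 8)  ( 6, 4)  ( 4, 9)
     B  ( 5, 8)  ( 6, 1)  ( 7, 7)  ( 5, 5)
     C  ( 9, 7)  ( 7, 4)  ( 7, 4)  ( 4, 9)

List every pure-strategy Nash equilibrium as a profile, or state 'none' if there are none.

PSNE: ∅

(A,P): not NE [P2→S gives 9>0]
(A,Q): not NE [P2→S gives 9>8]
(A,R): not NE [P1→C gives 7>6; P2→S gives 9>4]
(A,S): not NE [P1→B gives 5>4]
(B,P): not NE [P1→C gives 9>5]
(B,Q): not NE [P1→C gives 7>6; P2→P gives 8>1]
(B,R): not NE [P2→P gives 8>7]
(B,S): not NE [P2→P gives 8>5]
(C,P): not NE [P2→S gives 9>7]
(C,Q): not NE [P2→S gives 9>4]
(C,R): not NE [P2→S gives 9>4]
(C,S): not NE [P1→B gives 5>4]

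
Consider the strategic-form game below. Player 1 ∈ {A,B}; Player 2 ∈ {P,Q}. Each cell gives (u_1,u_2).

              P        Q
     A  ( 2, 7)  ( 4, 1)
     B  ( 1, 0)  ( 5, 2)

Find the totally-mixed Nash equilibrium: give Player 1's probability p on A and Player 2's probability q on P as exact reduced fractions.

P1 mixes 1/4 on A; P2 mixes 1/2 on P

P1 indiff ⇒ q·2+(1-q)·4 = q·1+(1-q)·5 ⇒ q(1) = (1-q)(1) ⇒ q = 1/2
P2 indiff ⇒ p·7+(1-p)·0 = p·1+(1-p)·2 ⇒ p(6) = (1-p)(2) ⇒ p = 1/4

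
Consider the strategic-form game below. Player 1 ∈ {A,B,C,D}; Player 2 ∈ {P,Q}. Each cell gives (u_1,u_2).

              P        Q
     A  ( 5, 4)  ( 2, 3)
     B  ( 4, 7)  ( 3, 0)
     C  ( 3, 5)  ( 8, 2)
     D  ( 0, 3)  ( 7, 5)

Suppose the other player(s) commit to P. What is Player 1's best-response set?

u_1(A vs P) = 5
u_1(B vs P) = 4
u_1(C vs P) = 3
u_1(D vs P) = 0
max payoff 5 at {A}

P1 best: {A}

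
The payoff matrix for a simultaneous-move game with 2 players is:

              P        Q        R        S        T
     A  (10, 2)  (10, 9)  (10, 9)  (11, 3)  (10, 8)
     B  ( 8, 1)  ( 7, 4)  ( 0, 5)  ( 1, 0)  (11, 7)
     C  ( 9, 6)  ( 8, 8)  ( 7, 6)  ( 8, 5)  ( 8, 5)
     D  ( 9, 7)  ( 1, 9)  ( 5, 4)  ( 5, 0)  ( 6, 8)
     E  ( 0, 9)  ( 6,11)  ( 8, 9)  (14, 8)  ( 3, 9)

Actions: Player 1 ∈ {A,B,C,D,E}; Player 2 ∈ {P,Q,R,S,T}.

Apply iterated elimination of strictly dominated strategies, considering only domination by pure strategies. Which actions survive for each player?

P1 drop C (A beats it: P:10>9 Q:10>8 R:10>7 S:11>8 T:10>8)
P1 drop D (A beats it: P:10>9 Q:10>1 R:10>5 S:11>5 T:10>6)
P2 drop P (Q beats it: A:9>2 B:4>1 E:11>9)
P2 drop S (Q beats it: A:9>3 B:4>0 E:11>8)
P1 drop E (A beats it: Q:10>6 R:10>8 T:10>3)
P1→{A,B} P2→{Q,R,T}

Survivors P1:{A,B} P2:{Q,R,T}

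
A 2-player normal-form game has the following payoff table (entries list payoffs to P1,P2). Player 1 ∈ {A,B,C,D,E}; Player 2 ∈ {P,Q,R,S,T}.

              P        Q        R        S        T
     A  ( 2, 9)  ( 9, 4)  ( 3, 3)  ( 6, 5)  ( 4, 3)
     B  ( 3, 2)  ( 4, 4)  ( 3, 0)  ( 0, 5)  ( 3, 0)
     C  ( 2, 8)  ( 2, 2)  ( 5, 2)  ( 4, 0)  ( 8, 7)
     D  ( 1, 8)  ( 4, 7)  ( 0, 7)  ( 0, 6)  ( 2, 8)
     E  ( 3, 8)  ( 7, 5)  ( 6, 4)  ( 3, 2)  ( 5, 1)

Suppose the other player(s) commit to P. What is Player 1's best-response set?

u_1(A vs P) = 2
u_1(B vs P) = 3
u_1(C vs P) = 2
u_1(D vs P) = 1
u_1(E vs P) = 3
max payoff 3 at {B,E}

P1 best: {B,E}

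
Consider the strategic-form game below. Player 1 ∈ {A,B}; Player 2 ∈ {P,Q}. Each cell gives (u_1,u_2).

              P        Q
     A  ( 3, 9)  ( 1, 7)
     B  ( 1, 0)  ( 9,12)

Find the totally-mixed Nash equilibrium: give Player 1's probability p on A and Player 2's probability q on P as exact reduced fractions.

p=6/7, q=4/5

P1 indiff ⇒ q·3+(1-q)·1 = q·1+(1-q)·9 ⇒ q(2) = (1-q)(8) ⇒ q = 4/5
P2 indiff ⇒ p·9+(1-p)·0 = p·7+(1-p)·12 ⇒ p(2) = (1-p)(12) ⇒ p = 6/7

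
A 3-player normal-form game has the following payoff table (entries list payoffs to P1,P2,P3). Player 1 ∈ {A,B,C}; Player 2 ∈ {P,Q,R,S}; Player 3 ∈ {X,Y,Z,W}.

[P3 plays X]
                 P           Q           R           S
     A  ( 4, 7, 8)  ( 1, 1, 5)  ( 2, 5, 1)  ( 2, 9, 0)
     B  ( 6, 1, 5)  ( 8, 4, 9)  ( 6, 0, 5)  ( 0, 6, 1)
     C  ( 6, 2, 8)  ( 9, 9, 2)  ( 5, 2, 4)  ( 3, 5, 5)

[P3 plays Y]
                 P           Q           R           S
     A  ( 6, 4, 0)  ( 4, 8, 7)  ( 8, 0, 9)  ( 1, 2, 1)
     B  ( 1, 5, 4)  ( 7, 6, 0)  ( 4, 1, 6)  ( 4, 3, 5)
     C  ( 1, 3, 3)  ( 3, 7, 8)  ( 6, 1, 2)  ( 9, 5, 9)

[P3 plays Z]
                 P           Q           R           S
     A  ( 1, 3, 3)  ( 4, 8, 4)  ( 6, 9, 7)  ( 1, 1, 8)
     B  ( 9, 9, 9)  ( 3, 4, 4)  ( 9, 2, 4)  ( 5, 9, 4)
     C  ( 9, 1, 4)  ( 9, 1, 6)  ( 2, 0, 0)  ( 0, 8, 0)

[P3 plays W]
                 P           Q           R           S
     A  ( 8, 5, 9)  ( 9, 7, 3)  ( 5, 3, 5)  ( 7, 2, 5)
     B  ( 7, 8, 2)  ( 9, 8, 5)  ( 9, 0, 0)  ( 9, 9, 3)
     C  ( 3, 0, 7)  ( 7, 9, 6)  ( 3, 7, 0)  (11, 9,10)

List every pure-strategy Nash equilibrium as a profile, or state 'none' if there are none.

PSNE = {(B,P,Z), (C,S,W)}

(A,P,X): not NE [P1→C gives 6>4; P2→S gives 9>7; P3→W gives 9>8]
(A,P,Y): not NE [P2→Q gives 8>4; P3→W gives 9>0]
(A,P,Z): not NE [P1→C gives 9>1; P2→R gives 9>3; P3→W gives 9>3]
(A,P,W): not NE [P2→Q gives 7>5]
(A,Q,X): not NE [P1→C gives 9>1; P2→S gives 9>1; P3→Y gives 7>5]
(A,Q,Y): not NE [P1→B gives 7>4]
(A,Q,Z): not NE [P1→C gives 9>4; P2→R gives 9>8; P3→Y gives 7>4]
(A,Q,W): not NE [P3→Y gives 7>3]
(A,R,X): not NE [P1→B gives 6>2; P2→S gives 9>5; P3→Y gives 9>1]
(A,R,Y): not NE [P2→Q gives 8>0]
(A,R,Z): not NE [P1→B gives 9>6; P3→Y gives 9>7]
(A,R,W): not NE [P1→B gives 9>5; P2→Q gives 7>3; P3→Y gives 9>5]
(A,S,X): not NE [P1→C gives 3>2; P3→Z gives 8>0]
(A,S,Y): not NE [P1→C gives 9>1; P2→Q gives 8>2; P3→Z gives 8>1]
(A,S,Z): not NE [P1→B gives 5>1; P2→R gives 9>1]
(A,S,W): not NE [P1→C gives 11>7; P2→Q gives 7>2; P3→Z gives 8>5]
(B,P,X): not NE [P2→S gives 6>1; P3→Z gives 9>5]
(B,P,Y): not NE [P1→A gives 6>1; P2→Q gives 6>5; P3→Z gives 9>4]
(B,P,Z): NE
(B,P,W): not NE [P1→A gives 8>7; P2→S gives 9>8; P3→Z gives 9>2]
(B,Q,X): not NE [P1→C gives 9>8; P2→S gives 6>4]
(B,Q,Y): not NE [P3→X gives 9>0]
(B,Q,Z): not NE [P1→C gives 9>3; P2→S gives 9>4; P3→X gives 9>4]
(B,Q,W): not NE [P2→S gives 9>8; P3→X gives 9>5]
(B,R,X): not NE [P2→S gives 6>0; P3→Y gives 6>5]
(B,R,Y): not NE [P1→A gives 8>4; P2→Q gives 6>1]
(B,R,Z): not NE [P2→S gives 9>2; P3→Y gives 6>4]
(B,R,W): not NE [P2→S gives 9>0; P3→Y gives 6>0]
(B,S,X): not NE [P1→C gives 3>0; P3→Y gives 5>1]
(B,S,Y): not NE [P1→C gives 9>4; P2→Q gives 6>3]
(B,S,Z): not NE [P3→Y gives 5>4]
(B,S,W): not NE [P1→C gives 11>9; P3→Y gives 5>3]
(C,P,X): not NE [P2→Q gives 9>2]
(C,P,Y): not NE [P1→A gives 6>1; P2→Q gives 7>3; P3→X gives 8>3]
(C,P,Z): not NE [P2→S gives 8>1; P3→X gives 8>4]
(C,P,W): not NE [P1→A gives 8>3; P2→S gives 9>0; P3→X gives 8>7]
(C,Q,X): not NE [P3→Y gives 8>2]
(C,Q,Y): not NE [P1→B gives 7>3]
(C,Q,Z): not NE [P2→S gives 8>1; P3→Y gives 8>6]
(C,Q,W): not NE [P1→B gives 9>7; P3→Y gives 8>6]
(C,R,X): not NE [P1→B gives 6>5; P2→Q gives 9>2]
(C,R,Y): not NE [P1→A gives 8>6; P2→Q gives 7>1; P3→X gives 4>2]
(C,R,Z): not NE [P1→B gives 9>2; P2→S gives 8>0; P3→X gives 4>0]
(C,R,W): not NE [P1→B gives 9>3; P2→S gives 9>7; P3→X gives 4>0]
(C,S,X): not NE [P2→Q gives 9>5; P3→W gives 10>5]
(C,S,Y): not NE [P2→Q gives 7>5; P3→W gives 10>9]
(C,S,Z): not NE [P1→B gives 5>0; P3→W gives 10>0]
(C,S,W): NE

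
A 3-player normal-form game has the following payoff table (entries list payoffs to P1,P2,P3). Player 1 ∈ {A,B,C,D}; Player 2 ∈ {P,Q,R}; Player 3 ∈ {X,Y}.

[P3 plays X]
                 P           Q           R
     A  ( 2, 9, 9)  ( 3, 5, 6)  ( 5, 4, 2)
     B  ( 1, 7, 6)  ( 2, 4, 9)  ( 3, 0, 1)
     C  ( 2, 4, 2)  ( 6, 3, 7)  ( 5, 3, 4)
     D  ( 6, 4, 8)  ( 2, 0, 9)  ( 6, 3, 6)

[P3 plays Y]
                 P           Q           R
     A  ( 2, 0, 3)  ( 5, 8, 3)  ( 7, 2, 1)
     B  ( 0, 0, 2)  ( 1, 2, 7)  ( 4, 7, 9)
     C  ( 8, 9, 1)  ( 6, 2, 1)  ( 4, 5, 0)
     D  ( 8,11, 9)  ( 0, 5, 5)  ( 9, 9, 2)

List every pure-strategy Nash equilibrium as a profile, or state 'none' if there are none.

(A,P,X): not NE [P1→D gives 6>2]
(A,P,Y): not NE [P1→D gives 8>2; P2→Q gives 8>0; P3→X gives 9>3]
(A,Q,X): not NE [P1→C gives 6>3; P2→P gives 9>5]
(A,Q,Y): not NE [P1→C gives 6>5; P3→X gives 6>3]
(A,R,X): not NE [P1→D gives 6>5; P2→P gives 9>4]
(A,R,Y): not NE [P1→D gives 9>7; P2→Q gives 8>2; P3→X gives 2>1]
(B,P,X): not NE [P1→D gives 6>1]
(B,P,Y): not NE [P1→D gives 8>0; P2→R gives 7>0; P3→X gives 6>2]
(B,Q,X): not NE [P1→C gives 6>2; P2→P gives 7>4]
(B,Q,Y): not NE [P1→C gives 6>1; P2→R gives 7>2; P3→X gives 9>7]
(B,R,X): not NE [P1→D gives 6>3; P2→P gives 7>0; P3→Y gives 9>1]
(B,R,Y): not NE [P1→D gives 9>4]
(C,P,X): not NE [P1→D gives 6>2]
(C,P,Y): not NE [P3→X gives 2>1]
(C,Q,X): not NE [P2→P gives 4>3]
(C,Q,Y): not NE [P2→P gives 9>2; P3→X gives 7>1]
(C,R,X): not NE [P1→D gives 6>5; P2→P gives 4>3]
(C,R,Y): not NE [P1→D gives 9>4; P2→P gives 9>5; P3→X gives 4>0]
(D,P,X): not NE [P3→Y gives 9>8]
(D,P,Y): NE
(D,Q,X): not NE [P1→C gives 6>2; P2→P gives 4>0]
(D,Q,Y): not NE [P1→C gives 6>0; P2→P gives 11>5; P3→X gives 9>5]
(D,R,X): not NE [P2→P gives 4>3]
(D,R,Y): not NE [P2→P gives 11>9; P3→X gives 6>2]

PSNE = {(D,P,Y)}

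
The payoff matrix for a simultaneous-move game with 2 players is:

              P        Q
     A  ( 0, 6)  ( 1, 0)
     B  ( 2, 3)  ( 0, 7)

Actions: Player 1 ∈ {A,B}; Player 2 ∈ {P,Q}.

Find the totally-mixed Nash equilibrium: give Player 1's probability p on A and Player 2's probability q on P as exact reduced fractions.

(p,q) = (2/5, 1/3)

P1 indiff ⇒ q·0+(1-q)·1 = q·2+(1-q)·0 ⇒ q(-2) = (1-q)(-1) ⇒ q = 1/3
P2 indiff ⇒ p·6+(1-p)·3 = p·0+(1-p)·7 ⇒ p(6) = (1-p)(4) ⇒ p = 2/5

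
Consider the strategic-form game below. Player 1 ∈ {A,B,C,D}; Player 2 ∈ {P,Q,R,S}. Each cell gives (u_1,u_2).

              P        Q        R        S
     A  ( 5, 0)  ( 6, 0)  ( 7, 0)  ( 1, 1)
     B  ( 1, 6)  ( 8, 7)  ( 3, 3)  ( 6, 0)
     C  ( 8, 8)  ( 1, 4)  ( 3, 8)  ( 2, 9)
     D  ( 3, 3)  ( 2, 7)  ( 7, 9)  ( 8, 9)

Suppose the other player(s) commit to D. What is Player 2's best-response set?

u_2(P vs D) = 3
u_2(Q vs D) = 7
u_2(R vs D) = 9
u_2(S vs D) = 9
max payoff 9 at {R,S}

P2 best: {R,S}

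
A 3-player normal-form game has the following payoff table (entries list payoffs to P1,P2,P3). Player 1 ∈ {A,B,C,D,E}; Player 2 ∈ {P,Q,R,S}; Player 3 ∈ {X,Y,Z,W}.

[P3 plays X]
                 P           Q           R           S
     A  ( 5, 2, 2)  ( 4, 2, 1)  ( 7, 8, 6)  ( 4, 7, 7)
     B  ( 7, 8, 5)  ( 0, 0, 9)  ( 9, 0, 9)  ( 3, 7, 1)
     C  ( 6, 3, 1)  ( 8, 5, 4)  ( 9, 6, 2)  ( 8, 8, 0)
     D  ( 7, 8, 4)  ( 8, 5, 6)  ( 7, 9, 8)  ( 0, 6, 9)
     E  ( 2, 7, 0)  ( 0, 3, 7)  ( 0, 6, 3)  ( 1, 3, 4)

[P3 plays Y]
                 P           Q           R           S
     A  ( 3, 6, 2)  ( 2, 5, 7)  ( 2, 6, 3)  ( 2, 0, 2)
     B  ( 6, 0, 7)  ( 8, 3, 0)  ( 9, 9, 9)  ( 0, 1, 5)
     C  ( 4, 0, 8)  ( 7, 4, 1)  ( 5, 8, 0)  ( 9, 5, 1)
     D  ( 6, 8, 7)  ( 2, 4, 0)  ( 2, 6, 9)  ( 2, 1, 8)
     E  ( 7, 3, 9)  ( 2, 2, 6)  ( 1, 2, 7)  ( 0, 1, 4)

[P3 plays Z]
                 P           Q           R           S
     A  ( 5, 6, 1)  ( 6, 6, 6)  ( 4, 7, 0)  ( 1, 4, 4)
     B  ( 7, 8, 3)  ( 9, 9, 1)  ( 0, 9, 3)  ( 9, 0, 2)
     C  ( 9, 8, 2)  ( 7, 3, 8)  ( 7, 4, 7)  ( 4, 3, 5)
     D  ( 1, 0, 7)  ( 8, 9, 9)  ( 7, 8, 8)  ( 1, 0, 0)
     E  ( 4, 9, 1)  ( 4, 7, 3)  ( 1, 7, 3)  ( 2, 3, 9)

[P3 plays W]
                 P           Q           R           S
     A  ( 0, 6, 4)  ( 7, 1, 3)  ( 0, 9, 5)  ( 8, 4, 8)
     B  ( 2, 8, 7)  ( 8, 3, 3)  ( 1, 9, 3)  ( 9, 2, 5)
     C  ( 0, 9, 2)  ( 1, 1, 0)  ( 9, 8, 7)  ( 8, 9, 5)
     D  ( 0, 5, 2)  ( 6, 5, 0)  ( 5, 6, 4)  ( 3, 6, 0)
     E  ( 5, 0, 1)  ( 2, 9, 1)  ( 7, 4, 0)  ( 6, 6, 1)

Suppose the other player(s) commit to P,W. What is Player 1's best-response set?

argmax u_1 = {E}

u_1(A vs P,W) = 0
u_1(B vs P,W) = 2
u_1(C vs P,W) = 0
u_1(D vs P,W) = 0
u_1(E vs P,W) = 5
max payoff 5 at {E}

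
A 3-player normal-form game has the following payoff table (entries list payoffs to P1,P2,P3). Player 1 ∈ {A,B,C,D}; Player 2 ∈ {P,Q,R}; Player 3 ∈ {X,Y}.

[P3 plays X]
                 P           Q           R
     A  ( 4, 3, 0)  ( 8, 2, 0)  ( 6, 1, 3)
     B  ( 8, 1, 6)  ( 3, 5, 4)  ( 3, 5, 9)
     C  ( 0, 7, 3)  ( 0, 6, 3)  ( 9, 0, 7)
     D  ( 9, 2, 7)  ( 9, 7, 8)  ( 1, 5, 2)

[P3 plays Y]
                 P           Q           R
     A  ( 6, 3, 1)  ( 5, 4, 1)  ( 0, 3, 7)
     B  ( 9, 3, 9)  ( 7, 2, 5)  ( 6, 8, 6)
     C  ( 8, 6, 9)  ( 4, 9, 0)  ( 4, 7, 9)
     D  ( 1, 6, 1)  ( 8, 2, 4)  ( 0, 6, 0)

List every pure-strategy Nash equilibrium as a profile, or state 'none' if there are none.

Nash profiles: (D,Q,X)

(A,P,X): not NE [P1→D gives 9>4; P3→Y gives 1>0]
(A,P,Y): not NE [P1→B gives 9>6; P2→Q gives 4>3]
(A,Q,X): not NE [P1→D gives 9>8; P2→P gives 3>2; P3→Y gives 1>0]
(A,Q,Y): not NE [P1→D gives 8>5]
(A,R,X): not NE [P1→C gives 9>6; P2→P gives 3>1; P3→Y gives 7>3]
(A,R,Y): not NE [P1→B gives 6>0; P2→Q gives 4>3]
(B,P,X): not NE [P1→D gives 9>8; P2→R gives 5>1; P3→Y gives 9>6]
(B,P,Y): not NE [P2→R gives 8>3]
(B,Q,X): not NE [P1→D gives 9>3; P3→Y gives 5>4]
(B,Q,Y): not NE [P1→D gives 8>7; P2→R gives 8>2]
(B,R,X): not NE [P1→C gives 9>3]
(B,R,Y): not NE [P3→X gives 9>6]
(C,P,X): not NE [P1→D gives 9>0; P3→Y gives 9>3]
(C,P,Y): not NE [P1→B gives 9>8; P2→Q gives 9>6]
(C,Q,X): not NE [P1→D gives 9>0; P2→P gives 7>6]
(C,Q,Y): not NE [P1→D gives 8>4; P3→X gives 3>0]
(C,R,X): not NE [P2→P gives 7>0; P3→Y gives 9>7]
(C,R,Y): not NE [P1→B gives 6>4; P2→Q gives 9>7]
(D,P,X): not NE [P2→Q gives 7>2]
(D,P,Y): not NE [P1→B gives 9>1; P3→X gives 7>1]
(D,Q,X): NE
(D,Q,Y): not NE [P2→R gives 6>2; P3→X gives 8>4]
(D,R,X): not NE [P1→C gives 9>1; P2→Q gives 7>5]
(D,R,Y): not NE [P1→B gives 6>0; P3→X gives 2>0]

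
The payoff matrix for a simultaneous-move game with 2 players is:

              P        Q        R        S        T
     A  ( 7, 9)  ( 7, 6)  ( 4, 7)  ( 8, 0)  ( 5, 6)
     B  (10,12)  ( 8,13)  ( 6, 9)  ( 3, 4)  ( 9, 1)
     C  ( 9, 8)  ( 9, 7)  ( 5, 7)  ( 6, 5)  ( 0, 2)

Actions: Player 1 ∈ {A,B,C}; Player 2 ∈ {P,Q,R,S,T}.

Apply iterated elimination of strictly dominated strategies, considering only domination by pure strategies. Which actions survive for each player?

Survivors P1:{B,C} P2:{P,Q}

P2 drop R (P beats it: A:9>7 B:12>9 C:8>7)
P2 drop S (P beats it: A:9>0 B:12>4 C:8>5)
P1 drop A (B beats it: P:10>7 Q:8>7 T:9>5)
P2 drop T (P beats it: B:12>1 C:8>2)
P1→{B,C} P2→{P,Q}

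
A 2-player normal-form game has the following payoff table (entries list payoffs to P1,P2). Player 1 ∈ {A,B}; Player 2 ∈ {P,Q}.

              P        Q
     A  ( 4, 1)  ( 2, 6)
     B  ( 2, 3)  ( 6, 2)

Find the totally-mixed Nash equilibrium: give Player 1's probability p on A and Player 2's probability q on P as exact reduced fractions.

P1 indiff ⇒ q·4+(1-q)·2 = q·2+(1-q)·6 ⇒ q(2) = (1-q)(4) ⇒ q = 2/3
P2 indiff ⇒ p·1+(1-p)·3 = p·6+(1-p)·2 ⇒ p(-5) = (1-p)(-1) ⇒ p = 1/6

p=1/6, q=2/3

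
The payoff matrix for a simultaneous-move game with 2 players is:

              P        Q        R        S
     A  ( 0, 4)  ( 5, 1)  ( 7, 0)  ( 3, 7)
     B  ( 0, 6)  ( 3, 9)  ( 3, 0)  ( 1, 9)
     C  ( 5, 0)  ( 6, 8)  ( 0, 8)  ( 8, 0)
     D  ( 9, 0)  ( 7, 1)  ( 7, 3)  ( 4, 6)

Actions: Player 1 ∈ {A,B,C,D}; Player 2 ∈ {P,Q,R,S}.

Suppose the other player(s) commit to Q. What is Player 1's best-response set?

u_1(A vs Q) = 5
u_1(B vs Q) = 3
u_1(C vs Q) = 6
u_1(D vs Q) = 7
max payoff 7 at {D}

argmax u_1 = {D}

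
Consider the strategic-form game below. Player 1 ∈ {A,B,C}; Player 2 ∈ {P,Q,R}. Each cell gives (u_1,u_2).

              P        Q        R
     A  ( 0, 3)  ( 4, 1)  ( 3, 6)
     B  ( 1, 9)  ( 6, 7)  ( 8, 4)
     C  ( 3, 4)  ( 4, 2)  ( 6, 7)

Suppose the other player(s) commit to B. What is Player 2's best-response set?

BR_2 = {P}

u_2(P vs B) = 9
u_2(Q vs B) = 7
u_2(R vs B) = 4
max payoff 9 at {P}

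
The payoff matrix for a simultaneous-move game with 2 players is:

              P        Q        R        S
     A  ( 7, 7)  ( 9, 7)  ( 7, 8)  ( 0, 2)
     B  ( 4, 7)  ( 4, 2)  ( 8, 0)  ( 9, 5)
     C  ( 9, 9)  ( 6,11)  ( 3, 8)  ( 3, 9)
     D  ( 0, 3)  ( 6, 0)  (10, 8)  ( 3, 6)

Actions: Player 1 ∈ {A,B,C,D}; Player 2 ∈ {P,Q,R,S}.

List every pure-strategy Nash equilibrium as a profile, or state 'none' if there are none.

PSNE = {(D,R)}

(A,P): not NE [P1→C gives 9>7; P2→R gives 8>7]
(A,Q): not NE [P2→R gives 8>7]
(A,R): not NE [P1→D gives 10>7]
(A,S): not NE [P1→B gives 9>0; P2→R gives 8>2]
(B,P): not NE [P1→C gives 9>4]
(B,Q): not NE [P1→A gives 9>4; P2→P gives 7>2]
(B,R): not NE [P1→D gives 10>8; P2→P gives 7>0]
(B,S): not NE [P2→P gives 7>5]
(C,P): not NE [P2→Q gives 11>9]
(C,Q): not NE [P1→A gives 9>6]
(C,R): not NE [P1→D gives 10>3; P2→Q gives 11>8]
(C,S): not NE [P1→B gives 9>3; P2→Q gives 11>9]
(D,P): not NE [P1→C gives 9>0; P2→R gives 8>3]
(D,Q): not NE [P1→A gives 9>6; P2→R gives 8>0]
(D,R): NE
(D,S): not NE [P1→B gives 9>3; P2→R gives 8>6]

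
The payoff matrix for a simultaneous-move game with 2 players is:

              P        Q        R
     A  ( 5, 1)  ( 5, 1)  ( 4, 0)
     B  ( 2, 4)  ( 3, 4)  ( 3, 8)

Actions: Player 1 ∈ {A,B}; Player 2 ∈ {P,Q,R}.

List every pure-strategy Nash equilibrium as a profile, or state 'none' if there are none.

Nash profiles: (A,P), (A,Q)

(A,P): NE
(A,Q): NE
(A,R): not NE [P2→Q gives 1>0]
(B,P): not NE [P1→A gives 5>2; P2→R gives 8>4]
(B,Q): not NE [P1→A gives 5>3; P2→R gives 8>4]
(B,R): not NE [P1→A gives 4>3]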